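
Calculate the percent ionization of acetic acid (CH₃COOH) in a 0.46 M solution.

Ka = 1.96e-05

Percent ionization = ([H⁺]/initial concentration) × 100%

Using Ka equilibrium: x² + Ka×x - Ka×C = 0. Solving: [H⁺] = 2.9929e-03. Percent = (2.9929e-03/0.46) × 100

Percent ionization = 0.651%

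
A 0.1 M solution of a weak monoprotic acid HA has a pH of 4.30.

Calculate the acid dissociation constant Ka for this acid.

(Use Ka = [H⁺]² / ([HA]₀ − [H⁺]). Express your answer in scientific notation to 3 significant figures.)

[H⁺] = 10^(−pH) = 10^(−4.30) = 5.012e-05 M. For HA ⇌ H⁺ + A⁻, Ka = [H⁺][A⁻]/[HA] = [H⁺]² / ([HA]₀ − [H⁺]) = (5.012e-05)² / (0.1 − 5.012e-05) = 2.51e-08.

K_a = 2.51e-08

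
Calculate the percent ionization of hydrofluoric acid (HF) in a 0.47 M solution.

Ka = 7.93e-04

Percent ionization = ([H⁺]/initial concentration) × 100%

Using Ka equilibrium: x² + Ka×x - Ka×C = 0. Solving: [H⁺] = 1.8913e-02. Percent = (1.8913e-02/0.47) × 100

Percent ionization = 4.02%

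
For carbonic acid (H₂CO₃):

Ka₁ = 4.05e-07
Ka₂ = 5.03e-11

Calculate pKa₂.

pKa₂ = -log(Ka₂) = -log(5.03e-11) = 10.30.

pK_{a2} = 10.30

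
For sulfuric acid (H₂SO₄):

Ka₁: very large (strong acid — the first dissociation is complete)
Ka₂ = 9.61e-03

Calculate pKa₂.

pKa₂ = -log(Ka₂) = -log(9.61e-03) = 2.02.

pK_{a2} = 2.02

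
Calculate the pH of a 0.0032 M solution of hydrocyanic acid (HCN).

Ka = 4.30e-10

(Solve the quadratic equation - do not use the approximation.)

x² + Ka×x - Ka×C = 0. Using quadratic formula: [H⁺] = 1.1728e-06

pH = 5.93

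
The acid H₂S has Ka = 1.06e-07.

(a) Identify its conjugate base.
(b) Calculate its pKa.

(a) The conjugate base is formed by removing one H⁺ from H₂S, giving HS⁻. (b) pKa = -log(Ka) = -log(1.06e-07) = 6.97.

Conjugate base: HS⁻; pK_a = 6.97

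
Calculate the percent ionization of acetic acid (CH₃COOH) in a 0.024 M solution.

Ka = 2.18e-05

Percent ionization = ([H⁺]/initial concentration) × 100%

Using Ka equilibrium: x² + Ka×x - Ka×C = 0. Solving: [H⁺] = 7.1251e-04. Percent = (7.1251e-04/0.024) × 100

Percent ionization = 2.97%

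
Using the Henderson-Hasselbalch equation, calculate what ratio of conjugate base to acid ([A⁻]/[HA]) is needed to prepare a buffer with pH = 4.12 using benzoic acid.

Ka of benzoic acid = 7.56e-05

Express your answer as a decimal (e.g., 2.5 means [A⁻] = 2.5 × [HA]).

pKa = -log(7.56e-05) = 4.1215. pH = pKa + log([A⁻]/[HA]), so log([A⁻]/[HA]) = pH − pKa = 4.12 − 4.1215 = -0.0015. [A⁻]/[HA] = 10^(-0.0015) = 0.997

[A⁻]/[HA] = 0.997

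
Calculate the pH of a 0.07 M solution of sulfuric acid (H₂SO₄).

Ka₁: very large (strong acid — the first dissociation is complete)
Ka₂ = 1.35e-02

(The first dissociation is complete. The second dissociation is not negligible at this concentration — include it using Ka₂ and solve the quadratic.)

First dissociation is complete: [H⁺]₀ = [HSO₄⁻]₀ = C = 0.07 M. Second dissociation HSO₄⁻ ⇌ H⁺ + SO₄²⁻: let x = [SO₄²⁻]. Ka₂ = (C + x)·x / (C − x) = 1.35e-02 → x² + (C + Ka₂)·x − Ka₂·C = 0 → x² + 0.08350·x − 9.450e-04 = 0. x = (−0.08350 + √(0.08350² + 4 × 9.450e-04)) / 2 = 1.0097e-02 M. [H⁺] = C + x = 0.07 + 1.0097e-02 = 8.0097e-02 M. pH = -log(8.0097e-02) = 1.10.

pH = 1.10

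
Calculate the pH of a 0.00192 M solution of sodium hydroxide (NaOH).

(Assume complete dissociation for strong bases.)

[OH⁻] = 0.00192 M for strong base. pOH = -log[OH⁻] = 2.72, pH = 14 - pOH

pH = 11.28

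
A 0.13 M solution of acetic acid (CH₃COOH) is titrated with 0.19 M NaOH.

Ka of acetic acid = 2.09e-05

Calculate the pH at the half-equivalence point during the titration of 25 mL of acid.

At half-equivalence [HA] = [A⁻], so Henderson-Hasselbalch gives pH = pKa = -log(2.09e-05) = 4.68.

pH = pKa = 4.68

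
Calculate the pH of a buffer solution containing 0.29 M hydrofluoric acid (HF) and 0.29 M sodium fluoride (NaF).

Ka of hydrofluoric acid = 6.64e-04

pKa = -log(6.64e-04) = 3.18. pH = pKa + log([A⁻]/[HA]) = 3.18 + log(0.29/0.29)

pH = 3.18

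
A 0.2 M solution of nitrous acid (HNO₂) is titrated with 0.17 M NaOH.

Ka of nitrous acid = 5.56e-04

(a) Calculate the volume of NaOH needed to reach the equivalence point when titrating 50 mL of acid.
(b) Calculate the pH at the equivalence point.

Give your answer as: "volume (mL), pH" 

moles acid = 0.2 × 50/1000 = 0.01 mol; V_base = moles/0.17 × 1000 = 58.8 mL. At equivalence only the conjugate base is present: [A⁻] = 0.01/0.109 = 9.1892e-02 M. Kb = Kw/Ka = 1.80e-11; [OH⁻] = √(Kb × [A⁻]) = 1.2856e-06; pOH = 5.89; pH = 14 - pOH = 8.11.

V = 58.8 mL, pH = 8.11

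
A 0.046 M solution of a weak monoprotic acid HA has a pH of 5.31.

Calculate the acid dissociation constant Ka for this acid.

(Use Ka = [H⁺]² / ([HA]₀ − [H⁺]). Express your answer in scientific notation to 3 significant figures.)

[H⁺] = 10^(−pH) = 10^(−5.31) = 4.898e-06 M. For HA ⇌ H⁺ + A⁻, Ka = [H⁺][A⁻]/[HA] = [H⁺]² / ([HA]₀ − [H⁺]) = (4.898e-06)² / (0.046 − 4.898e-06) = 5.22e-10.

K_a = 5.22e-10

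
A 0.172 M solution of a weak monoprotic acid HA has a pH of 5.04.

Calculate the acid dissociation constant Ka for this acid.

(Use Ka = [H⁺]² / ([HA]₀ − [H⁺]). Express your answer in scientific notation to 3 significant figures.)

[H⁺] = 10^(−pH) = 10^(−5.04) = 9.120e-06 M. For HA ⇌ H⁺ + A⁻, Ka = [H⁺][A⁻]/[HA] = [H⁺]² / ([HA]₀ − [H⁺]) = (9.120e-06)² / (0.172 − 9.120e-06) = 4.84e-10.

K_a = 4.84e-10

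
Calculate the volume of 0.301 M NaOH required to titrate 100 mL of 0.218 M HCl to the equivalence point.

At equivalence: moles acid = moles base. moles HCl = 0.218 × 100/1000 = 0.0218 mol. V_base = moles / 0.301 × 1000 = 72.4 mL.

V_{base} = 72.4 mL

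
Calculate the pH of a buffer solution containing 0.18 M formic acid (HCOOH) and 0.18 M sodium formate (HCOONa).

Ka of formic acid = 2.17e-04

pKa = -log(2.17e-04) = 3.66. pH = pKa + log([A⁻]/[HA]) = 3.66 + log(0.18/0.18)

pH = 3.66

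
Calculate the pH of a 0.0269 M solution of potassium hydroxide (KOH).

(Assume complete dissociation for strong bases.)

[OH⁻] = 0.0269 M for strong base. pOH = -log[OH⁻] = 1.57, pH = 14 - pOH

pH = 12.43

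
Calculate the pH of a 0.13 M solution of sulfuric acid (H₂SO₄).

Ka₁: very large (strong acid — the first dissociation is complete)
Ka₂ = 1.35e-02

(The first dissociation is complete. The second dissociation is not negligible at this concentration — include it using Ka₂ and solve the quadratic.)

First dissociation is complete: [H⁺]₀ = [HSO₄⁻]₀ = C = 0.13 M. Second dissociation HSO₄⁻ ⇌ H⁺ + SO₄²⁻: let x = [SO₄²⁻]. Ka₂ = (C + x)·x / (C − x) = 1.35e-02 → x² + (C + Ka₂)·x − Ka₂·C = 0 → x² + 0.14350·x − 1.755e-03 = 0. x = (−0.14350 + √(0.14350² + 4 × 1.755e-03)) / 2 = 1.1335e-02 M. [H⁺] = C + x = 0.13 + 1.1335e-02 = 1.4133e-01 M. pH = -log(1.4133e-01) = 0.85.

pH = 0.85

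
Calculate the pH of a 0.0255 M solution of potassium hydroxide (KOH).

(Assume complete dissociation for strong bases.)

[OH⁻] = 0.0255 M for strong base. pOH = -log[OH⁻] = 1.59, pH = 14 - pOH

pH = 12.41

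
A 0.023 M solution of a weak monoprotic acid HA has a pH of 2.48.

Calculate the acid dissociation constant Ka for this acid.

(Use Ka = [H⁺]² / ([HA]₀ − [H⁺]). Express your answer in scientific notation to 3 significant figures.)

[H⁺] = 10^(−pH) = 10^(−2.48) = 3.311e-03 M. For HA ⇌ H⁺ + A⁻, Ka = [H⁺][A⁻]/[HA] = [H⁺]² / ([HA]₀ − [H⁺]) = (3.311e-03)² / (0.023 − 3.311e-03) = 5.57e-04.

K_a = 5.57e-04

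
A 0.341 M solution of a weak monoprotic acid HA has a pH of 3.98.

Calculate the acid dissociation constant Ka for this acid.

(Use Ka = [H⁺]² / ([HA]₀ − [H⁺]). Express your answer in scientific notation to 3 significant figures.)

[H⁺] = 10^(−pH) = 10^(−3.98) = 1.047e-04 M. For HA ⇌ H⁺ + A⁻, Ka = [H⁺][A⁻]/[HA] = [H⁺]² / ([HA]₀ − [H⁺]) = (1.047e-04)² / (0.341 − 1.047e-04) = 3.22e-08.

K_a = 3.22e-08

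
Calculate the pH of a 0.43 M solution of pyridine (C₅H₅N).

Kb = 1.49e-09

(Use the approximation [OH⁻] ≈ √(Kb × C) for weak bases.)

[OH⁻] = √(Kb × C) = √(1.49e-09 × 0.43) = 2.5312e-05. pOH = 4.60, pH = 14 - pOH

pH = 9.40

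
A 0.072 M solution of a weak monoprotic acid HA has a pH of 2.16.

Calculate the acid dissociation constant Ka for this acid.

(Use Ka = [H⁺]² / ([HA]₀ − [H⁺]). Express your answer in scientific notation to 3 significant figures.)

[H⁺] = 10^(−pH) = 10^(−2.16) = 6.918e-03 M. For HA ⇌ H⁺ + A⁻, Ka = [H⁺][A⁻]/[HA] = [H⁺]² / ([HA]₀ − [H⁺]) = (6.918e-03)² / (0.072 − 6.918e-03) = 7.35e-04.

K_a = 7.35e-04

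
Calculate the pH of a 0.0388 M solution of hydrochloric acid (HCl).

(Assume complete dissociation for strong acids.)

[H⁺] = 0.0388 M for strong acid. pH = -log[H⁺] = -log(0.0388)

pH = 1.41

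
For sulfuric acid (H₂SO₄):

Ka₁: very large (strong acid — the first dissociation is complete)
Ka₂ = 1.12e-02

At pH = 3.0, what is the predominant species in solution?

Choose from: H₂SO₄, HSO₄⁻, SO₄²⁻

The first dissociation is complete, so H₂SO₄ itself is never the predominant species in water; pKa₂ = -log(1.12e-02) = 1.95. For a polyprotic acid the predominant species crosses at each pKa: below pKa_n the protonated form dominates, above it the deprotonated form does. At pH = 3.0, the predominant species is SO₄²⁻.

SO₄²⁻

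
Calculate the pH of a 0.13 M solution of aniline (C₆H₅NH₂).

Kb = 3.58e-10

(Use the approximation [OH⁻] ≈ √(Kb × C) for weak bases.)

[OH⁻] = √(Kb × C) = √(3.58e-10 × 0.13) = 6.8220e-06. pOH = 5.17, pH = 14 - pOH

pH = 8.83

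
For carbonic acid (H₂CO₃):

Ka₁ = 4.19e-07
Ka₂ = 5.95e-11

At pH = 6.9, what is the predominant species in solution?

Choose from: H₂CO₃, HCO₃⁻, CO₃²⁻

pKa₁ = 6.38, pKa₂ = 10.23. For a polyprotic acid the predominant species crosses at each pKa: below pKa_n the protonated form dominates, above it the deprotonated form does. At pH = 6.9, the predominant species is HCO₃⁻.

HCO₃⁻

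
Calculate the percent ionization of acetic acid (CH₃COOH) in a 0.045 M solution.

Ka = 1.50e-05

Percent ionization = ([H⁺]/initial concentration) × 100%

Using Ka equilibrium: x² + Ka×x - Ka×C = 0. Solving: [H⁺] = 8.1412e-04. Percent = (8.1412e-04/0.045) × 100

Percent ionization = 1.81%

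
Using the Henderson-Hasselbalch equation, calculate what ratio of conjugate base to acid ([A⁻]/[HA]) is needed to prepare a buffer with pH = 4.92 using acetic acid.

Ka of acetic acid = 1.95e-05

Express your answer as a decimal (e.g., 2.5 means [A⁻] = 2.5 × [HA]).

pKa = -log(1.95e-05) = 4.7100. pH = pKa + log([A⁻]/[HA]), so log([A⁻]/[HA]) = pH − pKa = 4.92 − 4.7100 = 0.2100. [A⁻]/[HA] = 10^(0.2100) = 1.62

[A⁻]/[HA] = 1.62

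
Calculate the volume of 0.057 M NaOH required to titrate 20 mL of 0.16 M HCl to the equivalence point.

At equivalence: moles acid = moles base. moles HCl = 0.16 × 20/1000 = 0.0032 mol. V_base = moles / 0.057 × 1000 = 56.1 mL.

V_{base} = 56.1 mL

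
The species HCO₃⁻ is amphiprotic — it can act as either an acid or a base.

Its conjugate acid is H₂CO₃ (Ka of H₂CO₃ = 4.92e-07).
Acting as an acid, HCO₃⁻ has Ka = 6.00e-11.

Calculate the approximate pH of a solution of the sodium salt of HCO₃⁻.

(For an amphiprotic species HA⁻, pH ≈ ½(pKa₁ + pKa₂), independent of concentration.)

pKa₁ = -log(4.92e-07) = 6.31; pKa₂ = -log(6.00e-11) = 10.22. For an amphiprotic species, pH ≈ ½(pKa₁ + pKa₂) = ½(6.31 + 10.22) = 8.26.

pH = 8.26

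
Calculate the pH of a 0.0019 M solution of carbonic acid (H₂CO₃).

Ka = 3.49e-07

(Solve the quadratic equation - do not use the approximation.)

x² + Ka×x - Ka×C = 0. Using quadratic formula: [H⁺] = 2.5577e-05

pH = 4.59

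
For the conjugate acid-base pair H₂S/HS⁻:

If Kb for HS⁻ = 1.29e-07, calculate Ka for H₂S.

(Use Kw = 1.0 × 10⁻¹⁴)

For a conjugate pair Ka × Kb = Kw, so Ka = Kw/Kb = 1.0 × 10⁻¹⁴ / 1.29e-07 = 7.75e-08.

K_a = 7.75e-08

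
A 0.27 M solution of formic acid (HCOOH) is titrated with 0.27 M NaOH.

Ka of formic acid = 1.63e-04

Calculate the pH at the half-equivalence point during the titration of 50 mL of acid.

At half-equivalence [HA] = [A⁻], so Henderson-Hasselbalch gives pH = pKa = -log(1.63e-04) = 3.79.

pH = pKa = 3.79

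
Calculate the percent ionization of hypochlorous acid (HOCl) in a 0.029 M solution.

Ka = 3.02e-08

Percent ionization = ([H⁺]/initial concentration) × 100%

Using Ka equilibrium: x² + Ka×x - Ka×C = 0. Solving: [H⁺] = 2.9579e-05. Percent = (2.9579e-05/0.029) × 100

Percent ionization = 0.102%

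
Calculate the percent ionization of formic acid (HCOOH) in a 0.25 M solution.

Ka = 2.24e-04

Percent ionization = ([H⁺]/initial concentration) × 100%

Using Ka equilibrium: x² + Ka×x - Ka×C = 0. Solving: [H⁺] = 7.3722e-03. Percent = (7.3722e-03/0.25) × 100

Percent ionization = 2.95%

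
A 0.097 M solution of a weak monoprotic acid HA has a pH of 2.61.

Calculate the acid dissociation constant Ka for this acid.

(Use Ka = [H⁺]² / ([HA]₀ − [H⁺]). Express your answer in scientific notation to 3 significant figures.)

[H⁺] = 10^(−pH) = 10^(−2.61) = 2.455e-03 M. For HA ⇌ H⁺ + A⁻, Ka = [H⁺][A⁻]/[HA] = [H⁺]² / ([HA]₀ − [H⁺]) = (2.455e-03)² / (0.097 − 2.455e-03) = 6.37e-05.

K_a = 6.37e-05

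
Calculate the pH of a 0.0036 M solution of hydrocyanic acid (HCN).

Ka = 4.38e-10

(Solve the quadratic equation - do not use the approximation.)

x² + Ka×x - Ka×C = 0. Using quadratic formula: [H⁺] = 1.2555e-06

pH = 5.90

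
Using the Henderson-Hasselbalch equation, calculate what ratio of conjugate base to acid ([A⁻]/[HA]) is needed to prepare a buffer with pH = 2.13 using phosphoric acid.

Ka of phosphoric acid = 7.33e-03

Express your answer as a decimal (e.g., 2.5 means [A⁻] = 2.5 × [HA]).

pKa = -log(7.33e-03) = 2.1349. pH = pKa + log([A⁻]/[HA]), so log([A⁻]/[HA]) = pH − pKa = 2.13 − 2.1349 = -0.0049. [A⁻]/[HA] = 10^(-0.0049) = 0.989

[A⁻]/[HA] = 0.989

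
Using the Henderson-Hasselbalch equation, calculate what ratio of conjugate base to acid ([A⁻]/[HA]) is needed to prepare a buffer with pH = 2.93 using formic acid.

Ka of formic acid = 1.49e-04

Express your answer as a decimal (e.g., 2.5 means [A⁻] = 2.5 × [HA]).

pKa = -log(1.49e-04) = 3.8268. pH = pKa + log([A⁻]/[HA]), so log([A⁻]/[HA]) = pH − pKa = 2.93 − 3.8268 = -0.8968. [A⁻]/[HA] = 10^(-0.8968) = 0.127

[A⁻]/[HA] = 0.127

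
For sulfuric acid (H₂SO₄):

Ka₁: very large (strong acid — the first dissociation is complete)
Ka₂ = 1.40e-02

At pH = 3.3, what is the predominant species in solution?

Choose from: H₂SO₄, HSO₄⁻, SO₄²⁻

The first dissociation is complete, so H₂SO₄ itself is never the predominant species in water; pKa₂ = -log(1.40e-02) = 1.85. For a polyprotic acid the predominant species crosses at each pKa: below pKa_n the protonated form dominates, above it the deprotonated form does. At pH = 3.3, the predominant species is SO₄²⁻.

SO₄²⁻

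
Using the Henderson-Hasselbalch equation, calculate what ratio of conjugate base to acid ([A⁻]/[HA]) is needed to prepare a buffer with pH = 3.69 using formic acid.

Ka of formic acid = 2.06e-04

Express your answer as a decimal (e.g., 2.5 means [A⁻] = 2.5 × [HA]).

pKa = -log(2.06e-04) = 3.6861. pH = pKa + log([A⁻]/[HA]), so log([A⁻]/[HA]) = pH − pKa = 3.69 − 3.6861 = 0.0039. [A⁻]/[HA] = 10^(0.0039) = 1.01

[A⁻]/[HA] = 1.01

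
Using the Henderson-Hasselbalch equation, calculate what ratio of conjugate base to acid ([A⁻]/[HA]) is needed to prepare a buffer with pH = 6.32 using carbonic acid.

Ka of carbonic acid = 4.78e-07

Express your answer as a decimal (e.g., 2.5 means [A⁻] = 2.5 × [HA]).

pKa = -log(4.78e-07) = 6.3206. pH = pKa + log([A⁻]/[HA]), so log([A⁻]/[HA]) = pH − pKa = 6.32 − 6.3206 = -0.0006. [A⁻]/[HA] = 10^(-0.0006) = 0.999

[A⁻]/[HA] = 0.999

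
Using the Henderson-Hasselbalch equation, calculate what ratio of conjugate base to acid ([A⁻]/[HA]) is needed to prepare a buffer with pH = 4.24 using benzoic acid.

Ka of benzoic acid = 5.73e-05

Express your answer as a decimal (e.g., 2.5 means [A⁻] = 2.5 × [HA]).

pKa = -log(5.73e-05) = 4.2418. pH = pKa + log([A⁻]/[HA]), so log([A⁻]/[HA]) = pH − pKa = 4.24 − 4.2418 = -0.0018. [A⁻]/[HA] = 10^(-0.0018) = 0.996

[A⁻]/[HA] = 0.996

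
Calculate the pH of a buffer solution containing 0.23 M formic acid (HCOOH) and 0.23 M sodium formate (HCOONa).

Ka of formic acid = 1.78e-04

pKa = -log(1.78e-04) = 3.75. pH = pKa + log([A⁻]/[HA]) = 3.75 + log(0.23/0.23)

pH = 3.75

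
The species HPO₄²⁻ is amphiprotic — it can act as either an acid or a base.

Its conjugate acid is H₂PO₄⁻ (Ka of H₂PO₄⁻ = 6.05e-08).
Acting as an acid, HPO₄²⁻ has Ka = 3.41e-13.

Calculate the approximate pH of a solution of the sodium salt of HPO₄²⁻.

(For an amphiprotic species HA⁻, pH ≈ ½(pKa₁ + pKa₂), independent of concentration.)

pKa₁ = -log(6.05e-08) = 7.22; pKa₂ = -log(3.41e-13) = 12.47. For an amphiprotic species, pH ≈ ½(pKa₁ + pKa₂) = ½(7.22 + 12.47) = 9.84.

pH = 9.84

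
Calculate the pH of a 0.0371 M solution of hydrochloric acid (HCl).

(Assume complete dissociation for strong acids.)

[H⁺] = 0.0371 M for strong acid. pH = -log[H⁺] = -log(0.0371)

pH = 1.43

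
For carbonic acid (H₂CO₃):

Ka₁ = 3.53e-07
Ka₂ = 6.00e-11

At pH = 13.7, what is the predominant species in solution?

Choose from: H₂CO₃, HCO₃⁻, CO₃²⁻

pKa₁ = 6.45, pKa₂ = 10.22. For a polyprotic acid the predominant species crosses at each pKa: below pKa_n the protonated form dominates, above it the deprotonated form does. At pH = 13.7, the predominant species is CO₃²⁻.

CO₃²⁻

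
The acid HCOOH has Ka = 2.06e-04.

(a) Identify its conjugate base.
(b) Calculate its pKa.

(a) The conjugate base is formed by removing one H⁺ from HCOOH, giving HCOO⁻. (b) pKa = -log(Ka) = -log(2.06e-04) = 3.69.

Conjugate base: HCOO⁻; pK_a = 3.69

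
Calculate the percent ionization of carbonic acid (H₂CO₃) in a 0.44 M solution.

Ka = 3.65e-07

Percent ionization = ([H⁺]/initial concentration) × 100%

Using Ka equilibrium: x² + Ka×x - Ka×C = 0. Solving: [H⁺] = 4.0057e-04. Percent = (4.0057e-04/0.44) × 100

Percent ionization = 0.091%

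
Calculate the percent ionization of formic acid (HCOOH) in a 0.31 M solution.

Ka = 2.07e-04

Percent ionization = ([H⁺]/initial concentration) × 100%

Using Ka equilibrium: x² + Ka×x - Ka×C = 0. Solving: [H⁺] = 7.9078e-03. Percent = (7.9078e-03/0.31) × 100

Percent ionization = 2.55%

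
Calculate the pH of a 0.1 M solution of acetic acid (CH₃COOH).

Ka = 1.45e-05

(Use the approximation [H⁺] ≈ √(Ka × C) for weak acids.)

[H⁺] = √(Ka × C) = √(1.45e-05 × 0.1) = 1.2042e-03. pH = -log(1.2042e-03)

pH = 2.92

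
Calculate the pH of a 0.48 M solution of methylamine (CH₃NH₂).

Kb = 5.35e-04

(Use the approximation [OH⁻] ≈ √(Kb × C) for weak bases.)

[OH⁻] = √(Kb × C) = √(5.35e-04 × 0.48) = 1.6025e-02. pOH = 1.80, pH = 14 - pOH

pH = 12.20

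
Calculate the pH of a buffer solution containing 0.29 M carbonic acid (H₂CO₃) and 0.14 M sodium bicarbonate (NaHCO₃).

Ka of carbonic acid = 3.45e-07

pKa = -log(3.45e-07) = 6.46. pH = pKa + log([A⁻]/[HA]) = 6.46 + log(0.14/0.29)

pH = 6.15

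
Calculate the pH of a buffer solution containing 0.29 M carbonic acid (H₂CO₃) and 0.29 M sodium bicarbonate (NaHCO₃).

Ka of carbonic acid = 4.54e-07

pKa = -log(4.54e-07) = 6.34. pH = pKa + log([A⁻]/[HA]) = 6.34 + log(0.29/0.29)

pH = 6.34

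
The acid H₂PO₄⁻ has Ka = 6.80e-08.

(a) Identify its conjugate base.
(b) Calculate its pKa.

(a) The conjugate base is formed by removing one H⁺ from H₂PO₄⁻, giving HPO₄²⁻. (b) pKa = -log(Ka) = -log(6.80e-08) = 7.17.

Conjugate base: HPO₄²⁻; pK_a = 7.17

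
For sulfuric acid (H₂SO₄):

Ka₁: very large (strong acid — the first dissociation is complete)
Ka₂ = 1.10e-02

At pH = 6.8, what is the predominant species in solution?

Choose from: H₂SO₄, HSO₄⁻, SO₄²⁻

The first dissociation is complete, so H₂SO₄ itself is never the predominant species in water; pKa₂ = -log(1.10e-02) = 1.96. For a polyprotic acid the predominant species crosses at each pKa: below pKa_n the protonated form dominates, above it the deprotonated form does. At pH = 6.8, the predominant species is SO₄²⁻.

SO₄²⁻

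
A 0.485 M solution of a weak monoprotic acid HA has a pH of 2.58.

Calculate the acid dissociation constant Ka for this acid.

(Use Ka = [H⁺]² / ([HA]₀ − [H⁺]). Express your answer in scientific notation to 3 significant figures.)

[H⁺] = 10^(−pH) = 10^(−2.58) = 2.630e-03 M. For HA ⇌ H⁺ + A⁻, Ka = [H⁺][A⁻]/[HA] = [H⁺]² / ([HA]₀ − [H⁺]) = (2.630e-03)² / (0.485 − 2.630e-03) = 1.43e-05.

K_a = 1.43e-05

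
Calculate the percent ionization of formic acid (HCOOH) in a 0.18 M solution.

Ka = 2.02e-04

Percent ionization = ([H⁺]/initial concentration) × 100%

Using Ka equilibrium: x² + Ka×x - Ka×C = 0. Solving: [H⁺] = 5.9298e-03. Percent = (5.9298e-03/0.18) × 100

Percent ionization = 3.29%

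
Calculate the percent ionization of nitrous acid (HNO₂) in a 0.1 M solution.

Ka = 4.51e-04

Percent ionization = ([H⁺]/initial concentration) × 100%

Using Ka equilibrium: x² + Ka×x - Ka×C = 0. Solving: [H⁺] = 6.4939e-03. Percent = (6.4939e-03/0.1) × 100

Percent ionization = 6.49%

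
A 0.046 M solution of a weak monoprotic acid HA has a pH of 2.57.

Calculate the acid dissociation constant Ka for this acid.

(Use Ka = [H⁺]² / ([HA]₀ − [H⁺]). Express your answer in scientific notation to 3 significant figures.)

[H⁺] = 10^(−pH) = 10^(−2.57) = 2.692e-03 M. For HA ⇌ H⁺ + A⁻, Ka = [H⁺][A⁻]/[HA] = [H⁺]² / ([HA]₀ − [H⁺]) = (2.692e-03)² / (0.046 − 2.692e-03) = 1.67e-04.

K_a = 1.67e-04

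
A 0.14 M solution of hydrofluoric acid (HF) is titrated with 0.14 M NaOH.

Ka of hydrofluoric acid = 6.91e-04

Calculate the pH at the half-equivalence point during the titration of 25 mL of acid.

At half-equivalence [HA] = [A⁻], so Henderson-Hasselbalch gives pH = pKa = -log(6.91e-04) = 3.16.

pH = pKa = 3.16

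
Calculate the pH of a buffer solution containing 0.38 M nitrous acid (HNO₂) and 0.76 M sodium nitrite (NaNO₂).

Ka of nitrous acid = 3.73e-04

pKa = -log(3.73e-04) = 3.43. pH = pKa + log([A⁻]/[HA]) = 3.43 + log(0.76/0.38)

pH = 3.73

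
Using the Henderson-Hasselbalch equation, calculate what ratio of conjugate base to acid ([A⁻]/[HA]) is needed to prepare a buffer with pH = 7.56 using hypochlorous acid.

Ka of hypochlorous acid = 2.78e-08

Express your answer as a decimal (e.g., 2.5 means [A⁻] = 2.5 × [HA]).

pKa = -log(2.78e-08) = 7.5560. pH = pKa + log([A⁻]/[HA]), so log([A⁻]/[HA]) = pH − pKa = 7.56 − 7.5560 = 0.0040. [A⁻]/[HA] = 10^(0.0040) = 1.01

[A⁻]/[HA] = 1.01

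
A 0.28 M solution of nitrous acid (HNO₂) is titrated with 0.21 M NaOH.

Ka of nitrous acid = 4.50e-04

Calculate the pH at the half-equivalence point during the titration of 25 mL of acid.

At half-equivalence [HA] = [A⁻], so Henderson-Hasselbalch gives pH = pKa = -log(4.50e-04) = 3.35.

pH = pKa = 3.35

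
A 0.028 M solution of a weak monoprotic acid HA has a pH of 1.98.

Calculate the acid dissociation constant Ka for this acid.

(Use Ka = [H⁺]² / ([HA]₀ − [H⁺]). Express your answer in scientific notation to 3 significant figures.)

[H⁺] = 10^(−pH) = 10^(−1.98) = 1.047e-02 M. For HA ⇌ H⁺ + A⁻, Ka = [H⁺][A⁻]/[HA] = [H⁺]² / ([HA]₀ − [H⁺]) = (1.047e-02)² / (0.028 − 1.047e-02) = 6.26e-03.

K_a = 6.26e-03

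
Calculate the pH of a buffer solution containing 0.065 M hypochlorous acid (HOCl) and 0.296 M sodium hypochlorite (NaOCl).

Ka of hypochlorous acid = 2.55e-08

pKa = -log(2.55e-08) = 7.59. pH = pKa + log([A⁻]/[HA]) = 7.59 + log(0.296/0.065)

pH = 8.25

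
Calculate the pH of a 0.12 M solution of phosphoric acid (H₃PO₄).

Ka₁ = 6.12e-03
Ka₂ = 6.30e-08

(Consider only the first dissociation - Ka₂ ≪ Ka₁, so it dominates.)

First dissociation dominates. From Ka₁ = [H⁺][HA⁻]/[H₂A], x² + Ka₁·x − Ka₁·C = 0 with C = 0.12 M and Ka₁ = 6.12e-03. Solving: [H⁺] = (−Ka₁ + √(Ka₁² + 4·Ka₁·C)) / 2 = 2.4212e-02 M. pH = -log(2.4212e-02) = 1.62.

pH = 1.62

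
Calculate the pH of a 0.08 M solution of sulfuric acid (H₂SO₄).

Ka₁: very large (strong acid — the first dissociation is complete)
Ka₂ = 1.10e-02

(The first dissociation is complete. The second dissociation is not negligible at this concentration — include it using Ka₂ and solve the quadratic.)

First dissociation is complete: [H⁺]₀ = [HSO₄⁻]₀ = C = 0.08 M. Second dissociation HSO₄⁻ ⇌ H⁺ + SO₄²⁻: let x = [SO₄²⁻]. Ka₂ = (C + x)·x / (C − x) = 1.10e-02 → x² + (C + Ka₂)·x − Ka₂·C = 0 → x² + 0.09100·x − 8.800e-04 = 0. x = (−0.09100 + √(0.09100² + 4 × 8.800e-04)) / 2 = 8.8162e-03 M. [H⁺] = C + x = 0.08 + 8.8162e-03 = 8.8816e-02 M. pH = -log(8.8816e-02) = 1.05.

pH = 1.05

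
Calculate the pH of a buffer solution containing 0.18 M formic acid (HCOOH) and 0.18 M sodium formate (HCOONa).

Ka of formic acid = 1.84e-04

pKa = -log(1.84e-04) = 3.74. pH = pKa + log([A⁻]/[HA]) = 3.74 + log(0.18/0.18)

pH = 3.74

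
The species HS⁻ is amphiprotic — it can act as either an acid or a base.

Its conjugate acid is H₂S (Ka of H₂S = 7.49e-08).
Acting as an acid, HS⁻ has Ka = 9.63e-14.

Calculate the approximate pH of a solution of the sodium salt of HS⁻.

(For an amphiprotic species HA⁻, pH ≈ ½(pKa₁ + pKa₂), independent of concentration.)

pKa₁ = -log(7.49e-08) = 7.13; pKa₂ = -log(9.63e-14) = 13.02. For an amphiprotic species, pH ≈ ½(pKa₁ + pKa₂) = ½(7.13 + 13.02) = 10.07.

pH = 10.07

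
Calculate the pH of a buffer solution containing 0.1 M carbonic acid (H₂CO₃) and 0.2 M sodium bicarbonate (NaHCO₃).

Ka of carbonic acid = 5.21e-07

pKa = -log(5.21e-07) = 6.28. pH = pKa + log([A⁻]/[HA]) = 6.28 + log(0.2/0.1)

pH = 6.58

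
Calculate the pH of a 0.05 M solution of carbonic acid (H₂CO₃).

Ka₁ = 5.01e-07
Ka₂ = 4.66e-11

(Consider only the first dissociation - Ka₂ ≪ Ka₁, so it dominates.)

First dissociation dominates. From Ka₁ = [H⁺][HA⁻]/[H₂A], x² + Ka₁·x − Ka₁·C = 0 with C = 0.05 M and Ka₁ = 5.01e-07. Solving: [H⁺] = (−Ka₁ + √(Ka₁² + 4·Ka₁·C)) / 2 = 1.5802e-04 M. pH = -log(1.5802e-04) = 3.80.

pH = 3.80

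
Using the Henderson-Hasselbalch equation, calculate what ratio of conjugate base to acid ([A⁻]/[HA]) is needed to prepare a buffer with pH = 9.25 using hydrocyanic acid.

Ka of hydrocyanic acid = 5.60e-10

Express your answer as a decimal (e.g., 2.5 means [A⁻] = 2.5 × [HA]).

pKa = -log(5.60e-10) = 9.2518. pH = pKa + log([A⁻]/[HA]), so log([A⁻]/[HA]) = pH − pKa = 9.25 − 9.2518 = -0.0018. [A⁻]/[HA] = 10^(-0.0018) = 0.996

[A⁻]/[HA] = 0.996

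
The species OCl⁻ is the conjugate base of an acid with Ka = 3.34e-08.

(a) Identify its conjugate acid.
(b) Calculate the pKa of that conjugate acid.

(a) The conjugate acid is formed by adding one H⁺ to OCl⁻, giving HOCl. (b) pKa = -log(Ka) = -log(3.34e-08) = 7.48.

Conjugate acid: HOCl; pK_a = 7.48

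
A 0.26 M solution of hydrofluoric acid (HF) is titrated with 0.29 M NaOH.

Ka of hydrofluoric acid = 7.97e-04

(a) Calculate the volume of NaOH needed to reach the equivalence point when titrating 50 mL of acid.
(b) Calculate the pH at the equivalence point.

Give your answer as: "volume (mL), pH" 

moles acid = 0.26 × 50/1000 = 0.013 mol; V_base = moles/0.29 × 1000 = 44.8 mL. At equivalence only the conjugate base is present: [A⁻] = 0.013/0.095 = 1.3709e-01 M. Kb = Kw/Ka = 1.25e-11; [OH⁻] = √(Kb × [A⁻]) = 1.3115e-06; pOH = 5.88; pH = 14 - pOH = 8.12.

V = 44.8 mL, pH = 8.12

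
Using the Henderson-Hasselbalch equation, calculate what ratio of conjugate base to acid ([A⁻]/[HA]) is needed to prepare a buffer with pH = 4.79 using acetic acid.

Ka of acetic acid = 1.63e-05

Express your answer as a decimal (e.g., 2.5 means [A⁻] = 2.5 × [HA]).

pKa = -log(1.63e-05) = 4.7878. pH = pKa + log([A⁻]/[HA]), so log([A⁻]/[HA]) = pH − pKa = 4.79 − 4.7878 = 0.0022. [A⁻]/[HA] = 10^(0.0022) = 1.01

[A⁻]/[HA] = 1.01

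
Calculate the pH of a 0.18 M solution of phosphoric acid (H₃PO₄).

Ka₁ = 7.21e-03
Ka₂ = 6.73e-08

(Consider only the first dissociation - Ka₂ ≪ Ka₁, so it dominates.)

First dissociation dominates. From Ka₁ = [H⁺][HA⁻]/[H₂A], x² + Ka₁·x − Ka₁·C = 0 with C = 0.18 M and Ka₁ = 7.21e-03. Solving: [H⁺] = (−Ka₁ + √(Ka₁² + 4·Ka₁·C)) / 2 = 3.2600e-02 M. pH = -log(3.2600e-02) = 1.49.

pH = 1.49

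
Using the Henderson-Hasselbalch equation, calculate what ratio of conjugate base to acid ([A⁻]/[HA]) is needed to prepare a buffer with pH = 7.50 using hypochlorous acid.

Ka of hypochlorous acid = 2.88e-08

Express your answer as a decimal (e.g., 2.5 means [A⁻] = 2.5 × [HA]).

pKa = -log(2.88e-08) = 7.5406. pH = pKa + log([A⁻]/[HA]), so log([A⁻]/[HA]) = pH − pKa = 7.50 − 7.5406 = -0.0406. [A⁻]/[HA] = 10^(-0.0406) = 0.911

[A⁻]/[HA] = 0.911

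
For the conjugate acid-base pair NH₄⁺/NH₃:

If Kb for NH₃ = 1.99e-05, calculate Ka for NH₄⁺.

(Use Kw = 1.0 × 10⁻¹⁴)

For a conjugate pair Ka × Kb = Kw, so Ka = Kw/Kb = 1.0 × 10⁻¹⁴ / 1.99e-05 = 5.03e-10.

K_a = 5.03e-10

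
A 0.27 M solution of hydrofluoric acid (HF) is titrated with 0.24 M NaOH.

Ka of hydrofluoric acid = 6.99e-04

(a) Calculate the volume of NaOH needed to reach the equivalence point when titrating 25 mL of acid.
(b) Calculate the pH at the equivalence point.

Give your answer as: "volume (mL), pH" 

moles acid = 0.27 × 25/1000 = 0.00675 mol; V_base = moles/0.24 × 1000 = 28.1 mL. At equivalence only the conjugate base is present: [A⁻] = 0.00675/0.053 = 1.2706e-01 M. Kb = Kw/Ka = 1.43e-11; [OH⁻] = √(Kb × [A⁻]) = 1.3482e-06; pOH = 5.87; pH = 14 - pOH = 8.13.

V = 28.1 mL, pH = 8.13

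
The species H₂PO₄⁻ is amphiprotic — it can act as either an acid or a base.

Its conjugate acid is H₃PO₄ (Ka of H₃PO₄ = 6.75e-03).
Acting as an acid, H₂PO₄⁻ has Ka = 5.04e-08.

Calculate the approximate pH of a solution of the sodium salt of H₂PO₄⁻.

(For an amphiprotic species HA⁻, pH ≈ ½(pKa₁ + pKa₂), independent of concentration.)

pKa₁ = -log(6.75e-03) = 2.17; pKa₂ = -log(5.04e-08) = 7.30. For an amphiprotic species, pH ≈ ½(pKa₁ + pKa₂) = ½(2.17 + 7.30) = 4.73.

pH = 4.73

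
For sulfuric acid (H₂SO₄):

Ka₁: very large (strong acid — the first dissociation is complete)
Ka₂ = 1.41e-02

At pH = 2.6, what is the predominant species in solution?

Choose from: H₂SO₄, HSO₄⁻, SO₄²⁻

The first dissociation is complete, so H₂SO₄ itself is never the predominant species in water; pKa₂ = -log(1.41e-02) = 1.85. For a polyprotic acid the predominant species crosses at each pKa: below pKa_n the protonated form dominates, above it the deprotonated form does. At pH = 2.6, the predominant species is SO₄²⁻.

SO₄²⁻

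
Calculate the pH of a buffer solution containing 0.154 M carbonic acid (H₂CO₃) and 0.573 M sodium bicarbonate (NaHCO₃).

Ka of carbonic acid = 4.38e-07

pKa = -log(4.38e-07) = 6.36. pH = pKa + log([A⁻]/[HA]) = 6.36 + log(0.573/0.154)

pH = 6.93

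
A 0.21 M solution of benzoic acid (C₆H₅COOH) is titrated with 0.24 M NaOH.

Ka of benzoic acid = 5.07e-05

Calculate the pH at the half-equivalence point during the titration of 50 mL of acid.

At half-equivalence [HA] = [A⁻], so Henderson-Hasselbalch gives pH = pKa = -log(5.07e-05) = 4.29.

pH = pKa = 4.29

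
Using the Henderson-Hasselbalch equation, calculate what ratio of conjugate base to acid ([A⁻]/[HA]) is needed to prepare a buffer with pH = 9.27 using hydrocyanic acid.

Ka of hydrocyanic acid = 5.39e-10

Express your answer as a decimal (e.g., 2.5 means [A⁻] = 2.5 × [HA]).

pKa = -log(5.39e-10) = 9.2684. pH = pKa + log([A⁻]/[HA]), so log([A⁻]/[HA]) = pH − pKa = 9.27 − 9.2684 = 0.0016. [A⁻]/[HA] = 10^(0.0016) = 1.00

[A⁻]/[HA] = 1.00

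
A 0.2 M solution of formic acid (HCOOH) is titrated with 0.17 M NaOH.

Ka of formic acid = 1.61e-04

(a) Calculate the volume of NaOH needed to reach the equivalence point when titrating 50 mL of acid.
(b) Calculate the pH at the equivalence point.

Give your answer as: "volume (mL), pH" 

moles acid = 0.2 × 50/1000 = 0.01 mol; V_base = moles/0.17 × 1000 = 58.8 mL. At equivalence only the conjugate base is present: [A⁻] = 0.01/0.109 = 9.1892e-02 M. Kb = Kw/Ka = 6.21e-11; [OH⁻] = √(Kb × [A⁻]) = 2.3891e-06; pOH = 5.62; pH = 14 - pOH = 8.38.

V = 58.8 mL, pH = 8.38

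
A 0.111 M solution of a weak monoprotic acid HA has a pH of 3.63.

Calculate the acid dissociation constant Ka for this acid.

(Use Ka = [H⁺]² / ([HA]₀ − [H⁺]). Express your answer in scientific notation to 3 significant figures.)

[H⁺] = 10^(−pH) = 10^(−3.63) = 2.344e-04 M. For HA ⇌ H⁺ + A⁻, Ka = [H⁺][A⁻]/[HA] = [H⁺]² / ([HA]₀ − [H⁺]) = (2.344e-04)² / (0.111 − 2.344e-04) = 4.96e-07.

K_a = 4.96e-07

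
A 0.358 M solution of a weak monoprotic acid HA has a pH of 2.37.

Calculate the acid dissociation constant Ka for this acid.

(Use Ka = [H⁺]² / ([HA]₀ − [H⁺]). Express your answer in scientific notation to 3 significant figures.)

[H⁺] = 10^(−pH) = 10^(−2.37) = 4.266e-03 M. For HA ⇌ H⁺ + A⁻, Ka = [H⁺][A⁻]/[HA] = [H⁺]² / ([HA]₀ − [H⁺]) = (4.266e-03)² / (0.358 − 4.266e-03) = 5.14e-05.

K_a = 5.14e-05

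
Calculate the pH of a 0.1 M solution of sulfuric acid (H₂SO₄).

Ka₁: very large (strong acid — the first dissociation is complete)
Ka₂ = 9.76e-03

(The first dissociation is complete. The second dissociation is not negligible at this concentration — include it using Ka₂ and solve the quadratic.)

First dissociation is complete: [H⁺]₀ = [HSO₄⁻]₀ = C = 0.1 M. Second dissociation HSO₄⁻ ⇌ H⁺ + SO₄²⁻: let x = [SO₄²⁻]. Ka₂ = (C + x)·x / (C − x) = 9.76e-03 → x² + (C + Ka₂)·x − Ka₂·C = 0 → x² + 0.10976·x − 9.760e-04 = 0. x = (−0.10976 + √(0.10976² + 4 × 9.760e-04)) / 2 = 8.2691e-03 M. [H⁺] = C + x = 0.1 + 8.2691e-03 = 1.0827e-01 M. pH = -log(1.0827e-01) = 0.97.

pH = 0.97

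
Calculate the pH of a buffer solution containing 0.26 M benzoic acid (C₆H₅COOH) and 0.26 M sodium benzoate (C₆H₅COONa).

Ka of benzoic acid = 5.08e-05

pKa = -log(5.08e-05) = 4.29. pH = pKa + log([A⁻]/[HA]) = 4.29 + log(0.26/0.26)

pH = 4.29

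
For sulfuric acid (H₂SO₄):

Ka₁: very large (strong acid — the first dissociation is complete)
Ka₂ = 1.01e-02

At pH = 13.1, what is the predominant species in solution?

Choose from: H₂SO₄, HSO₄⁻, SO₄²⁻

The first dissociation is complete, so H₂SO₄ itself is never the predominant species in water; pKa₂ = -log(1.01e-02) = 2.00. For a polyprotic acid the predominant species crosses at each pKa: below pKa_n the protonated form dominates, above it the deprotonated form does. At pH = 13.1, the predominant species is SO₄²⁻.

SO₄²⁻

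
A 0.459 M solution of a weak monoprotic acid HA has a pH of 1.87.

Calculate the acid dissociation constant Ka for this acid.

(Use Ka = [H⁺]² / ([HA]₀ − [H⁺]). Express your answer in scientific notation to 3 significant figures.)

[H⁺] = 10^(−pH) = 10^(−1.87) = 1.349e-02 M. For HA ⇌ H⁺ + A⁻, Ka = [H⁺][A⁻]/[HA] = [H⁺]² / ([HA]₀ − [H⁺]) = (1.349e-02)² / (0.459 − 1.349e-02) = 4.08e-04.

K_a = 4.08e-04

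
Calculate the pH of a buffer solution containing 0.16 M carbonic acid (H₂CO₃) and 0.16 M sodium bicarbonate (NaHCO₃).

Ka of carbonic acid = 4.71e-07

pKa = -log(4.71e-07) = 6.33. pH = pKa + log([A⁻]/[HA]) = 6.33 + log(0.16/0.16)

pH = 6.33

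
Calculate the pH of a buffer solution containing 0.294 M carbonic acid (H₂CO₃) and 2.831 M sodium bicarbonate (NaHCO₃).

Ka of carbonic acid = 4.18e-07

pKa = -log(4.18e-07) = 6.38. pH = pKa + log([A⁻]/[HA]) = 6.38 + log(2.831/0.294)

pH = 7.36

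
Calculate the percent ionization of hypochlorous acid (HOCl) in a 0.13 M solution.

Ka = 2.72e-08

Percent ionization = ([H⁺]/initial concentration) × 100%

Using Ka equilibrium: x² + Ka×x - Ka×C = 0. Solving: [H⁺] = 5.9451e-05. Percent = (5.9451e-05/0.13) × 100

Percent ionization = 0.0457%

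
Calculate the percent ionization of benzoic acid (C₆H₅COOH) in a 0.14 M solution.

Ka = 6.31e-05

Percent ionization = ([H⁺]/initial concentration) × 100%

Using Ka equilibrium: x² + Ka×x - Ka×C = 0. Solving: [H⁺] = 2.9408e-03. Percent = (2.9408e-03/0.14) × 100

Percent ionization = 2.1%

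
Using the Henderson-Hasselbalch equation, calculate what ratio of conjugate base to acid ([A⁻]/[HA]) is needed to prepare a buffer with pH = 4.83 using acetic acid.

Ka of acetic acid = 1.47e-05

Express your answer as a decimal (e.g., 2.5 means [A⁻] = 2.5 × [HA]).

pKa = -log(1.47e-05) = 4.8327. pH = pKa + log([A⁻]/[HA]), so log([A⁻]/[HA]) = pH − pKa = 4.83 − 4.8327 = -0.0027. [A⁻]/[HA] = 10^(-0.0027) = 0.994

[A⁻]/[HA] = 0.994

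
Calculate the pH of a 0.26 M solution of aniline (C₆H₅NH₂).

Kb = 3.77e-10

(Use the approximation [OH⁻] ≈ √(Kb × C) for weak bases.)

[OH⁻] = √(Kb × C) = √(3.77e-10 × 0.26) = 9.9005e-06. pOH = 5.00, pH = 14 - pOH

pH = 9.00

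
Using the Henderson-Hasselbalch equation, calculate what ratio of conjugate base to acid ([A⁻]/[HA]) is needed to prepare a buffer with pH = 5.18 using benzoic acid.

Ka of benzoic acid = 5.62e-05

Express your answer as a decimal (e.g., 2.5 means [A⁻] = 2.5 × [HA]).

pKa = -log(5.62e-05) = 4.2503. pH = pKa + log([A⁻]/[HA]), so log([A⁻]/[HA]) = pH − pKa = 5.18 − 4.2503 = 0.9297. [A⁻]/[HA] = 10^(0.9297) = 8.51

[A⁻]/[HA] = 8.51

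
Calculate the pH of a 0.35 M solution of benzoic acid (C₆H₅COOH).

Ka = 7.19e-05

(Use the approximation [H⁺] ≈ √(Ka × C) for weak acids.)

[H⁺] = √(Ka × C) = √(7.19e-05 × 0.35) = 5.0165e-03. pH = -log(5.0165e-03)

pH = 2.30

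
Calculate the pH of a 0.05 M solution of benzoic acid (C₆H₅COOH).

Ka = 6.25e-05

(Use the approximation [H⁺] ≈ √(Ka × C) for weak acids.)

[H⁺] = √(Ka × C) = √(6.25e-05 × 0.05) = 1.7678e-03. pH = -log(1.7678e-03)

pH = 2.75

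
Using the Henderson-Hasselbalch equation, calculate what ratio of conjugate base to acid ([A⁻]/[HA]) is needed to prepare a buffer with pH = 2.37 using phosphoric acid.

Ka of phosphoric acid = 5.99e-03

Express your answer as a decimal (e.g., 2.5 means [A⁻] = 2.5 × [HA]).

pKa = -log(5.99e-03) = 2.2226. pH = pKa + log([A⁻]/[HA]), so log([A⁻]/[HA]) = pH − pKa = 2.37 − 2.2226 = 0.1474. [A⁻]/[HA] = 10^(0.1474) = 1.40

[A⁻]/[HA] = 1.40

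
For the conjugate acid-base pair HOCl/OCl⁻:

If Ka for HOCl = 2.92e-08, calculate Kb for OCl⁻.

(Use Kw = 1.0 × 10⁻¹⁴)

For a conjugate pair Ka × Kb = Kw, so Kb = Kw/Ka = 1.0 × 10⁻¹⁴ / 2.92e-08 = 3.42e-07.

K_b = 3.42e-07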